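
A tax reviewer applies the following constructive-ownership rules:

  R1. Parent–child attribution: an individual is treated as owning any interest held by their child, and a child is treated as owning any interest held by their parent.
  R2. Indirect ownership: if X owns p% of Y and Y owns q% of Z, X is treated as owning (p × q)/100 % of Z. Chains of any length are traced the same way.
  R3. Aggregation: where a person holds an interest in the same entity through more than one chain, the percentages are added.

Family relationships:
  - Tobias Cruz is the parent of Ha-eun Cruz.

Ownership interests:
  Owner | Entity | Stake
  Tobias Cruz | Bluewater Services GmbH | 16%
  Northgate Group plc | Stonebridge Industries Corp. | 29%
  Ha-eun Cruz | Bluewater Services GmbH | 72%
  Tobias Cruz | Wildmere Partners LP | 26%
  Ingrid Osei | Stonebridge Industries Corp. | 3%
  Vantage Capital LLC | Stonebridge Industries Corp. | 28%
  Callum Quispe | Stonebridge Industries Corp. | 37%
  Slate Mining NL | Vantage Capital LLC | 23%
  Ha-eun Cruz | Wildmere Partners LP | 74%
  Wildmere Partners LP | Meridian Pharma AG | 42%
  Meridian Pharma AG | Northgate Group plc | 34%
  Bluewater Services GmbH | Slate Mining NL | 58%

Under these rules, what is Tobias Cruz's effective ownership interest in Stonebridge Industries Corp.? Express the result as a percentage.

7.428176%

By parent–child attribution (R1), Tobias Cruz is treated as also owning Ha-eun Cruz's interest in Bluewater Services GmbH, giving 16% + 72% = 88%.
By parent–child attribution (R1), Tobias Cruz is treated as also owning Ha-eun Cruz's interest in Wildmere Partners LP, giving 26% + 74% = 100%.
Chain via Bluewater Services GmbH → Slate Mining NL → Vantage Capital LLC (R2): 88% × 58% × 23% × 28% = 3.286976% of Stonebridge Industries Corp.
Chain via Wildmere Partners LP → Meridian Pharma AG → Northgate Group plc (R2): 100% × 42% × 34% × 29% = 4.1412% of Stonebridge Industries Corp.
Aggregating (R3): 3.286976% + 4.1412% = 7.428176%.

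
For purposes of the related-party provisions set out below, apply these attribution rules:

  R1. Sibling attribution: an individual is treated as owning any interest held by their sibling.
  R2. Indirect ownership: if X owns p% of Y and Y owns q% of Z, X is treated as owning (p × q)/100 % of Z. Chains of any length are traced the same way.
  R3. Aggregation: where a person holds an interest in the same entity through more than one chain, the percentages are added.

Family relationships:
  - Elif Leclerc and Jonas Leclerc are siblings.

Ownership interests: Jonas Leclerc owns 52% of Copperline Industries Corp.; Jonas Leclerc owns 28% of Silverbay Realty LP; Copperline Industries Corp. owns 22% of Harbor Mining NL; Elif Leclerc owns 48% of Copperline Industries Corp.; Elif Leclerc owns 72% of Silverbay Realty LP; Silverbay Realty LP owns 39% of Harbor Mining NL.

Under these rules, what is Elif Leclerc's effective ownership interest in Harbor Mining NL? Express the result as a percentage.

By sibling attribution (R1), Elif Leclerc is treated as also owning Jonas Leclerc's interest in Copperline Industries Corp, giving 48% + 52% = 100%.
By sibling attribution (R1), Elif Leclerc is treated as also owning Jonas Leclerc's interest in Silverbay Realty LP, giving 72% + 28% = 100%.
Chain via Copperline Industries Corp. (R2): 100% × 22% = 22% of Harbor Mining NL.
Chain via Silverbay Realty LP (R2): 100% × 39% = 39% of Harbor Mining NL.
Aggregating (R3): 22% + 39% = 61%.

61%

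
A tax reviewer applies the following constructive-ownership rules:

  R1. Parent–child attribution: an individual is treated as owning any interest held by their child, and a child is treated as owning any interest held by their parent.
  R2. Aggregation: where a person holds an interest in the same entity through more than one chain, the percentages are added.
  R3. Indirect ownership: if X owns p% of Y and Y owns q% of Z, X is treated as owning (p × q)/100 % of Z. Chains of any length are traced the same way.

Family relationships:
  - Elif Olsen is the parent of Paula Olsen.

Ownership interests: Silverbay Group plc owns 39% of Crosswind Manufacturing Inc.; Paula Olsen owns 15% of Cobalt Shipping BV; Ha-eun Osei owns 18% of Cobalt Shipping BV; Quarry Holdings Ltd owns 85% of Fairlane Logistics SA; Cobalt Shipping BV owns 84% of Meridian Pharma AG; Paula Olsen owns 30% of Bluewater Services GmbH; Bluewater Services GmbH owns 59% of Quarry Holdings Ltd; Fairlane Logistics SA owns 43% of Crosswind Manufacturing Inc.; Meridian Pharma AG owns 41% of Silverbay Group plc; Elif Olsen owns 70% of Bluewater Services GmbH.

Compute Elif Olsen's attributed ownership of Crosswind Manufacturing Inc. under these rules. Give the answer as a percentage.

23.57924%

By parent–child attribution (R1), Elif Olsen is treated as also owning Paula Olsen's interest in Bluewater Services GmbH, giving 70% + 30% = 100%.
By parent–child attribution (R1), Elif Olsen is treated as owning Paula Olsen's 15% interest in Cobalt Shipping BV.
Chain via Bluewater Services GmbH → Quarry Holdings Ltd → Fairlane Logistics SA (R3): 100% × 59% × 85% × 43% = 21.5645% of Crosswind Manufacturing Inc.
Chain via Cobalt Shipping BV → Meridian Pharma AG → Silverbay Group plc (R3): 15% × 84% × 41% × 39% = 2.01474% of Crosswind Manufacturing Inc.
Aggregating (R2): 21.5645% + 2.01474% = 23.57924%.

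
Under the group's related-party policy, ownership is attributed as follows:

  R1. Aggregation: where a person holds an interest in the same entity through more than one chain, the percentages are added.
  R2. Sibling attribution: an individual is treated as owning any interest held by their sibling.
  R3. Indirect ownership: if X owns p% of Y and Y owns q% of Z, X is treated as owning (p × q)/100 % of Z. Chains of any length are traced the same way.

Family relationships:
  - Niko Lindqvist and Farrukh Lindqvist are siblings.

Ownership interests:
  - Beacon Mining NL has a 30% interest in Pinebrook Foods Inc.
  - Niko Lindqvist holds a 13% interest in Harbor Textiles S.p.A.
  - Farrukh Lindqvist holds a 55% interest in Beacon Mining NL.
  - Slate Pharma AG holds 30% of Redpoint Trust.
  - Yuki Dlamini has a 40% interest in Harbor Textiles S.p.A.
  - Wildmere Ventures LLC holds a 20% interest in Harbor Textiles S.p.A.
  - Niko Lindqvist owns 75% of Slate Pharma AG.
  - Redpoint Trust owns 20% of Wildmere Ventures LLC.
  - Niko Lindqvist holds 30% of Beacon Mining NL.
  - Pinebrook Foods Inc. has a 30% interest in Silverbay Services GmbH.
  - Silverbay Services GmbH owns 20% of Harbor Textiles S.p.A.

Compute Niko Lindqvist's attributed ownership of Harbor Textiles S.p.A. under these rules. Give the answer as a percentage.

By sibling attribution (R2), Niko Lindqvist is treated as also owning Farrukh Lindqvist's interest in Beacon Mining NL, giving 30% + 55% = 85%.
Chain via Slate Pharma AG → Redpoint Trust → Wildmere Ventures LLC (R3): 75% × 30% × 20% × 20% = 0.9% of Harbor Textiles S.p.A.
Chain via Beacon Mining NL → Pinebrook Foods Inc. → Silverbay Services GmbH (R3): 85% × 30% × 30% × 20% = 1.53% of Harbor Textiles S.p.A.
Direct interest in Harbor Textiles S.p.A: 13%.
Aggregating (R1): 0.9% + 1.53% + 13% = 15.43%.

15.43%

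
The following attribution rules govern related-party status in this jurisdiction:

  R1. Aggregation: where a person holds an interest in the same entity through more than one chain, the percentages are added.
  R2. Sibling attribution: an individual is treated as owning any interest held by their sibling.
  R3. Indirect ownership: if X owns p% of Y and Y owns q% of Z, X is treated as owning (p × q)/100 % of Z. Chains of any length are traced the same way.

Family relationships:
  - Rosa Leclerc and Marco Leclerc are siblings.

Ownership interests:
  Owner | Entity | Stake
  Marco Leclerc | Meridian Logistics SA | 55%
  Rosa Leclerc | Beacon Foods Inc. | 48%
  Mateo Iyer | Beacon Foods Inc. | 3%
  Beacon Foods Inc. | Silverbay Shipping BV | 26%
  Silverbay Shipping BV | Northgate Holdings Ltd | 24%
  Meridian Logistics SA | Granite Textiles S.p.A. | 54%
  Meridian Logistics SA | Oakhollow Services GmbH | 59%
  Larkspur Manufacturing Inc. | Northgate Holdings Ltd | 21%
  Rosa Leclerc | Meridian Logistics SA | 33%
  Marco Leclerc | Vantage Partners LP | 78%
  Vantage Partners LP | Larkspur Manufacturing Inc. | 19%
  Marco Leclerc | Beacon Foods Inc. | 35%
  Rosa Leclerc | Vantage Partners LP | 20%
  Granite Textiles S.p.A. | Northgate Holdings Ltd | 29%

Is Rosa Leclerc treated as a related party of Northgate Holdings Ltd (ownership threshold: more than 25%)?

No

By sibling attribution (R2), Rosa Leclerc is treated as also owning Marco Leclerc's interest in Vantage Partners LP, giving 20% + 78% = 98%.
By sibling attribution (R2), Rosa Leclerc is treated as also owning Marco Leclerc's interest in Beacon Foods Inc, giving 48% + 35% = 83%.
By sibling attribution (R2), Rosa Leclerc is treated as also owning Marco Leclerc's interest in Meridian Logistics SA, giving 33% + 55% = 88%.
Chain via Vantage Partners LP → Larkspur Manufacturing Inc. (R3): 98% × 19% × 21% = 3.9102% of Northgate Holdings Ltd.
Chain via Beacon Foods Inc. → Silverbay Shipping BV (R3): 83% × 26% × 24% = 5.1792% of Northgate Holdings Ltd.
Chain via Meridian Logistics SA → Granite Textiles S.p.A. (R3): 88% × 54% × 29% = 13.7808% of Northgate Holdings Ltd.
Aggregating (R1): 3.9102% + 5.1792% + 13.7808% = 22.8702%.
22.8702% does not exceed the 25% threshold, so Rosa is not a related party to Northgate Holdings Ltd.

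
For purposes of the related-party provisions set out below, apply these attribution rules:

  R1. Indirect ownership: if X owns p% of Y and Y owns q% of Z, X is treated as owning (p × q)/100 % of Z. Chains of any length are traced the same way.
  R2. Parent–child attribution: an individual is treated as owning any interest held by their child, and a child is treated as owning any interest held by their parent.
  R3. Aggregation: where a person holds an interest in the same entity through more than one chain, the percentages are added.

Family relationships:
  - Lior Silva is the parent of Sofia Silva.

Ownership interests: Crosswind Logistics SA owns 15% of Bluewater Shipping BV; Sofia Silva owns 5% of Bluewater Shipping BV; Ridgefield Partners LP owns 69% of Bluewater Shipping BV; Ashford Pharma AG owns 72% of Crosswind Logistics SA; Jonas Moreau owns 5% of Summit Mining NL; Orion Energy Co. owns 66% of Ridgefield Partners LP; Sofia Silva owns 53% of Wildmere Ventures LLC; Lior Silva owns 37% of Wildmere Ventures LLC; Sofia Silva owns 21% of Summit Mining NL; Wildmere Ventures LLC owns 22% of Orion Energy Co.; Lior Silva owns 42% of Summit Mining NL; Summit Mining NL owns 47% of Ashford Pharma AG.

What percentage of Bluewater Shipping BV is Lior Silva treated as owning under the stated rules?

By parent–child attribution (R2), Lior Silva is treated as also owning Sofia Silva's interest in Wildmere Ventures LLC, giving 37% + 53% = 90%.
By parent–child attribution (R2), Lior Silva is treated as also owning Sofia Silva's interest in Summit Mining NL, giving 42% + 21% = 63%.
By parent–child attribution (R2), Lior Silva is treated as owning Sofia Silva's 5% interest in Bluewater Shipping BV.
Chain via Wildmere Ventures LLC → Orion Energy Co. → Ridgefield Partners LP (R1): 90% × 22% × 66% × 69% = 9.01692% of Bluewater Shipping BV.
Chain via Summit Mining NL → Ashford Pharma AG → Crosswind Logistics SA (R1): 63% × 47% × 72% × 15% = 3.19788% of Bluewater Shipping BV.
Direct interest in Bluewater Shipping BV: 5%.
Aggregating (R3): 9.01692% + 3.19788% + 5% = 17.2148%.

17.2148%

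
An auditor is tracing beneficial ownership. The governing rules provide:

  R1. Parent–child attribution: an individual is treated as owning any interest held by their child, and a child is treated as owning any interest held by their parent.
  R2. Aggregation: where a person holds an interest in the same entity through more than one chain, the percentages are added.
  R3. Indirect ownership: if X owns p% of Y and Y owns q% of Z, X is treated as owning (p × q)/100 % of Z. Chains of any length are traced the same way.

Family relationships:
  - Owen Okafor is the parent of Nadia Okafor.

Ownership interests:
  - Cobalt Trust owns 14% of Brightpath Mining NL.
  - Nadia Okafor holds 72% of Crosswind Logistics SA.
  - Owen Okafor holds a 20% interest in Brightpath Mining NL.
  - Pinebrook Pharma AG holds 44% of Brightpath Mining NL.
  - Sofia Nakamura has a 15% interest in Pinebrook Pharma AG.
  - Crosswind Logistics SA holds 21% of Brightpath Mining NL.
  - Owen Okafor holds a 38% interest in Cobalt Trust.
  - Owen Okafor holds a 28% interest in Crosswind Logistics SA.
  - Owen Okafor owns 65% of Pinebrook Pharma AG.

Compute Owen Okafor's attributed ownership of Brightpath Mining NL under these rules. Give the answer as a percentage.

74.92%

By parent–child attribution (R1), Owen Okafor is treated as also owning Nadia Okafor's interest in Crosswind Logistics SA, giving 28% + 72% = 100%.
Chain via Pinebrook Pharma AG (R3): 65% × 44% = 28.6% of Brightpath Mining NL.
Chain via Crosswind Logistics SA (R3): 100% × 21% = 21% of Brightpath Mining NL.
Chain via Cobalt Trust (R3): 38% × 14% = 5.32% of Brightpath Mining NL.
Direct interest in Brightpath Mining NL: 20%.
Aggregating (R2): 28.6% + 21% + 5.32% + 20% = 74.92%.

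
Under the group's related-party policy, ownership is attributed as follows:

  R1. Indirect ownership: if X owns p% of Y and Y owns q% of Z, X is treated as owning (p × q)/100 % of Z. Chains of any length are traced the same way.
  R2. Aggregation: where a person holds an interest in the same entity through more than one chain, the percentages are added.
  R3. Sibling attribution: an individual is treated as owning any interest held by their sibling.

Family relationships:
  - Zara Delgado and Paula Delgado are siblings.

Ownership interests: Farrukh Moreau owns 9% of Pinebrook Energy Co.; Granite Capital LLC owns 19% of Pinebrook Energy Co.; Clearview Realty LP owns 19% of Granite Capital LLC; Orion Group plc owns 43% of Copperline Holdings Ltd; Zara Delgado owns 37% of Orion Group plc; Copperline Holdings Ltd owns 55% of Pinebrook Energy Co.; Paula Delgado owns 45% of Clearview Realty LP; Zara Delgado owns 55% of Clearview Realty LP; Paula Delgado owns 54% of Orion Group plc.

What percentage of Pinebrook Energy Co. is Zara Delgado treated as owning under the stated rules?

By sibling attribution (R3), Zara Delgado is treated as also owning Paula Delgado's interest in Orion Group plc, giving 37% + 54% = 91%.
By sibling attribution (R3), Zara Delgado is treated as also owning Paula Delgado's interest in Clearview Realty LP, giving 55% + 45% = 100%.
Chain via Orion Group plc → Copperline Holdings Ltd (R1): 91% × 43% × 55% = 21.5215% of Pinebrook Energy Co.
Chain via Clearview Realty LP → Granite Capital LLC (R1): 100% × 19% × 19% = 3.61% of Pinebrook Energy Co.
Aggregating (R2): 21.5215% + 3.61% = 25.1315%.

25.1315%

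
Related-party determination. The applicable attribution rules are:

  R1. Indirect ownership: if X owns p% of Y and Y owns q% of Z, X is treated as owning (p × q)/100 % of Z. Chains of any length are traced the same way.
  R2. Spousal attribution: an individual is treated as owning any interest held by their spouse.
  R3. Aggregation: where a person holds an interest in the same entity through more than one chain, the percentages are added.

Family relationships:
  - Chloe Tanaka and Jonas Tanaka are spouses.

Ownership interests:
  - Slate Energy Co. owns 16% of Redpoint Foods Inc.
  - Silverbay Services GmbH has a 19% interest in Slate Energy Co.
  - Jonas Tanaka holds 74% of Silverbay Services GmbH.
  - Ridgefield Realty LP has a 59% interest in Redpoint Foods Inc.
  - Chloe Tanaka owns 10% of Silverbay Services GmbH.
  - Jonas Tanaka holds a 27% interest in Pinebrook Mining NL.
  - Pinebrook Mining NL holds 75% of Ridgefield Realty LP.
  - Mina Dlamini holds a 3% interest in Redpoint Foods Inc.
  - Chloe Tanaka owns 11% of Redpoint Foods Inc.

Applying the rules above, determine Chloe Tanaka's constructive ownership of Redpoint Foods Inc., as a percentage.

By spousal attribution (R2), Chloe Tanaka is treated as also owning Jonas Tanaka's interest in Silverbay Services GmbH, giving 10% + 74% = 84%.
By spousal attribution (R2), Chloe Tanaka is treated as owning Jonas Tanaka's 27% interest in Pinebrook Mining NL.
Chain via Silverbay Services GmbH → Slate Energy Co. (R1): 84% × 19% × 16% = 2.5536% of Redpoint Foods Inc.
Direct interest in Redpoint Foods Inc: 11%.
Chain via Pinebrook Mining NL → Ridgefield Realty LP (R1): 27% × 75% × 59% = 11.9475% of Redpoint Foods Inc.
Aggregating (R3): 2.5536% + 11% + 11.9475% = 25.5011%.

25.5011%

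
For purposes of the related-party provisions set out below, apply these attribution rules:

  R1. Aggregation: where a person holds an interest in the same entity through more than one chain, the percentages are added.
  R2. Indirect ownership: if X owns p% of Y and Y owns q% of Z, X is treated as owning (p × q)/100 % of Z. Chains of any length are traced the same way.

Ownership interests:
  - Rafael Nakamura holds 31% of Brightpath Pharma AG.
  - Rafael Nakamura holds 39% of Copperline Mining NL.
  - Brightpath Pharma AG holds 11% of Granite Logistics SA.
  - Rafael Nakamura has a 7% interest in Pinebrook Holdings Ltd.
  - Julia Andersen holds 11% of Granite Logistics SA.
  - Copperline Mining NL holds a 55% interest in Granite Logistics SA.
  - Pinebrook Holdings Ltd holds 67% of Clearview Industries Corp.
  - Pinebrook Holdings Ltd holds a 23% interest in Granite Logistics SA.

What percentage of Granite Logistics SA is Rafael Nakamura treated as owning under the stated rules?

Chain via Brightpath Pharma AG (R2): 31% × 11% = 3.41% of Granite Logistics SA.
Chain via Pinebrook Holdings Ltd (R2): 7% × 23% = 1.61% of Granite Logistics SA.
Chain via Copperline Mining NL (R2): 39% × 55% = 21.45% of Granite Logistics SA.
Aggregating (R1): 3.41% + 1.61% + 21.45% = 26.47%.

26.47%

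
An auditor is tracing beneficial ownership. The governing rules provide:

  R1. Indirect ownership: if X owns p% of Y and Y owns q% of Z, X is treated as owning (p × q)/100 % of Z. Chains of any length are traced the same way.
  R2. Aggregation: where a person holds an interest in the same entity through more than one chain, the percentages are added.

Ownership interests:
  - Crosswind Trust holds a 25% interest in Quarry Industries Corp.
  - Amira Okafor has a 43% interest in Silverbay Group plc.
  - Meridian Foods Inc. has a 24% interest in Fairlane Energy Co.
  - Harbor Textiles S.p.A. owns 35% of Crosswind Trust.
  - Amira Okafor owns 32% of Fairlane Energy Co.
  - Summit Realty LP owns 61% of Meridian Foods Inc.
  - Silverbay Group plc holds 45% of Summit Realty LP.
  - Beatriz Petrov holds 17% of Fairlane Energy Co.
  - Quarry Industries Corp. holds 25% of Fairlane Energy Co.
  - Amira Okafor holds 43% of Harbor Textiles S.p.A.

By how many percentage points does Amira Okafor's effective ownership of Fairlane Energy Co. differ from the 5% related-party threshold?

Chain via Silverbay Group plc → Summit Realty LP → Meridian Foods Inc. (R1): 43% × 45% × 61% × 24% = 2.83284% of Fairlane Energy Co.
Chain via Harbor Textiles S.p.A. → Crosswind Trust → Quarry Industries Corp. (R1): 43% × 35% × 25% × 25% = 0.940625% of Fairlane Energy Co.
Direct interest in Fairlane Energy Co: 32%.
Aggregating (R2): 2.83284% + 0.940625% + 32% = 35.773465%.
35.773465% exceeds the 5% threshold by 30.773465 percentage points.

30.773465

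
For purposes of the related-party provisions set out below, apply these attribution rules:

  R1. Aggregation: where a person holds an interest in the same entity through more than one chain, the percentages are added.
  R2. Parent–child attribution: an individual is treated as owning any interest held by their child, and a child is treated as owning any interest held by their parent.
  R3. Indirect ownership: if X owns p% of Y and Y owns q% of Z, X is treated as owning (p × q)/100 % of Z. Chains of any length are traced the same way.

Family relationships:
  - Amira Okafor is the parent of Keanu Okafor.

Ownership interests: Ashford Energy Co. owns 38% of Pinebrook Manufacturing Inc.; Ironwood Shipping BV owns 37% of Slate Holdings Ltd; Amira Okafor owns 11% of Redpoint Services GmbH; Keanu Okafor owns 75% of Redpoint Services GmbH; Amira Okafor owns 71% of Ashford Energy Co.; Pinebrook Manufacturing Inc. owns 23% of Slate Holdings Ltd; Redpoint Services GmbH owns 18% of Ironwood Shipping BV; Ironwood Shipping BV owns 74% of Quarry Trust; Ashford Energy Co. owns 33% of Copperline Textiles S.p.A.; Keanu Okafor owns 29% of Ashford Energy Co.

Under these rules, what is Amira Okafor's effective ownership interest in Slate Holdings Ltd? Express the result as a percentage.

14.4676%

By parent–child attribution (R2), Amira Okafor is treated as also owning Keanu Okafor's interest in Ashford Energy Co, giving 71% + 29% = 100%.
By parent–child attribution (R2), Amira Okafor is treated as also owning Keanu Okafor's interest in Redpoint Services GmbH, giving 11% + 75% = 86%.
Chain via Ashford Energy Co. → Pinebrook Manufacturing Inc. (R3): 100% × 38% × 23% = 8.74% of Slate Holdings Ltd.
Chain via Redpoint Services GmbH → Ironwood Shipping BV (R3): 86% × 18% × 37% = 5.7276% of Slate Holdings Ltd.
Aggregating (R1): 8.74% + 5.7276% = 14.4676%.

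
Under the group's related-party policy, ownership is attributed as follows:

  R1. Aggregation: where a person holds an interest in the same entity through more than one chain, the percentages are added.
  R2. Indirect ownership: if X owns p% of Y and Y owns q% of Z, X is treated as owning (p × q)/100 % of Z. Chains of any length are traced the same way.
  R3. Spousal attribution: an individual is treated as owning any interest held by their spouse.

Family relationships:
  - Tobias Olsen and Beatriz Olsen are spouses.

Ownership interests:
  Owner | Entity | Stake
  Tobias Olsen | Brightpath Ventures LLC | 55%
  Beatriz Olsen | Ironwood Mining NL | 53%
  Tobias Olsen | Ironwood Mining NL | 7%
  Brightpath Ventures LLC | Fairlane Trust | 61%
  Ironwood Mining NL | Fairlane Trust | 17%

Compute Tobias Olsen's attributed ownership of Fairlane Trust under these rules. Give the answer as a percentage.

By spousal attribution (R3), Tobias Olsen is treated as also owning Beatriz Olsen's interest in Ironwood Mining NL, giving 7% + 53% = 60%.
Chain via Brightpath Ventures LLC (R2): 55% × 61% = 33.55% of Fairlane Trust.
Chain via Ironwood Mining NL (R2): 60% × 17% = 10.2% of Fairlane Trust.
Aggregating (R1): 33.55% + 10.2% = 43.75%.

43.75%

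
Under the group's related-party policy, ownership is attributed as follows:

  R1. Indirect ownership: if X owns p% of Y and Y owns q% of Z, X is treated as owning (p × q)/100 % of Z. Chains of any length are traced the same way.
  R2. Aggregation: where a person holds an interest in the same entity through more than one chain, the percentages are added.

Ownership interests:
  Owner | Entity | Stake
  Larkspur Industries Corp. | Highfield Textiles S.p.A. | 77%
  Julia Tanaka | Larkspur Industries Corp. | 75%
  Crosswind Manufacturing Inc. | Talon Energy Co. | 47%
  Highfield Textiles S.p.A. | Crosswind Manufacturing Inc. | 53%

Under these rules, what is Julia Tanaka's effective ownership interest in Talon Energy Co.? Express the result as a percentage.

14.385525%

Chain via Larkspur Industries Corp. → Highfield Textiles S.p.A. → Crosswind Manufacturing Inc. (R1): 75% × 77% × 53% × 47% = 14.385525% of Talon Energy Co.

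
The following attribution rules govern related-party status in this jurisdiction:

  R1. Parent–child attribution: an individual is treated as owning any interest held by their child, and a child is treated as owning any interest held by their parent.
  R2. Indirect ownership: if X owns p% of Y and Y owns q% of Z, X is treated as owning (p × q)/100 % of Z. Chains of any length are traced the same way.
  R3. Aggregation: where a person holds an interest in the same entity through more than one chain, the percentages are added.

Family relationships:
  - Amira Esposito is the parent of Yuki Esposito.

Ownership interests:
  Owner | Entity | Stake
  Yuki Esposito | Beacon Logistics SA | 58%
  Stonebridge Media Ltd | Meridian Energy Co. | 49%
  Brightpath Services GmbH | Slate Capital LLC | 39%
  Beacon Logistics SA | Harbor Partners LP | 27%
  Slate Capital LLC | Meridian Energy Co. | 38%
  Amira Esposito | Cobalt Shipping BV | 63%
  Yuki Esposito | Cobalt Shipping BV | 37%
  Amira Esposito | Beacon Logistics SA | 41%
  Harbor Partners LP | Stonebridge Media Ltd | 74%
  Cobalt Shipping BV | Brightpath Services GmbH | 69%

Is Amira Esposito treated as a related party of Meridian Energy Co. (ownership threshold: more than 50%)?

By parent–child attribution (R1), Amira Esposito is treated as also owning Yuki Esposito's interest in Beacon Logistics SA, giving 41% + 58% = 99%.
By parent–child attribution (R1), Amira Esposito is treated as also owning Yuki Esposito's interest in Cobalt Shipping BV, giving 63% + 37% = 100%.
Chain via Beacon Logistics SA → Harbor Partners LP → Stonebridge Media Ltd (R2): 99% × 27% × 74% × 49% = 9.692298% of Meridian Energy Co.
Chain via Cobalt Shipping BV → Brightpath Services GmbH → Slate Capital LLC (R2): 100% × 69% × 39% × 38% = 10.2258% of Meridian Energy Co.
Aggregating (R3): 9.692298% + 10.2258% = 19.918098%.
19.918098% does not exceed the 50% threshold, so Amira is not a related party to Meridian Energy Co.

No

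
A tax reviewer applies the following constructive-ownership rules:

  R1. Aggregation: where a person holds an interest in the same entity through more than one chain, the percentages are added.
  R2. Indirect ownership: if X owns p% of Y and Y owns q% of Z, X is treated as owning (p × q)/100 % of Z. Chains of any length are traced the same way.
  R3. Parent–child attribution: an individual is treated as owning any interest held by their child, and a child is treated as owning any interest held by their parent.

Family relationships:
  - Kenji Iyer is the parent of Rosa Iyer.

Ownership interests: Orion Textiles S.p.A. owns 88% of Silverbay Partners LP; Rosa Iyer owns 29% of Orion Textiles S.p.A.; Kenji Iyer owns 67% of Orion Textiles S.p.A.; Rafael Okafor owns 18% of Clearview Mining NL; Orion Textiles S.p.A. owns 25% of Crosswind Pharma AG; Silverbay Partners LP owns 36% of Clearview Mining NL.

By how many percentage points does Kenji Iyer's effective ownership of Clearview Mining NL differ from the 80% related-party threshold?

49.5872

By parent–child attribution (R3), Kenji Iyer is treated as also owning Rosa Iyer's interest in Orion Textiles S.p.A, giving 67% + 29% = 96%.
Chain via Orion Textiles S.p.A. → Silverbay Partners LP (R2): 96% × 88% × 36% = 30.4128% of Clearview Mining NL.
30.4128% falls short of the 80% threshold by 49.5872 percentage points.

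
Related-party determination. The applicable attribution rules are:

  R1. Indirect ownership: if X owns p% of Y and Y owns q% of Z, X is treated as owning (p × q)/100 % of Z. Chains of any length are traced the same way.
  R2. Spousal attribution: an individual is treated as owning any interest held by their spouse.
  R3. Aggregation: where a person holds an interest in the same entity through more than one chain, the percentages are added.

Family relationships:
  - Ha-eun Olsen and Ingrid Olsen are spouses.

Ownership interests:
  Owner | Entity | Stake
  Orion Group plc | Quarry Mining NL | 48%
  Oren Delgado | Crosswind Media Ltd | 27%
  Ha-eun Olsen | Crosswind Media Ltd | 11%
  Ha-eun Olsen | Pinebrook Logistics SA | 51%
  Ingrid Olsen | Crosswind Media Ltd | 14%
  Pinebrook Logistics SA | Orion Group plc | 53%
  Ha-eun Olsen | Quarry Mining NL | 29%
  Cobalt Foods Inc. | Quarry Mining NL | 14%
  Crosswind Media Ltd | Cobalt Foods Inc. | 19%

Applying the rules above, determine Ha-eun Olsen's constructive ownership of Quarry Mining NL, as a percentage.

42.6394%

By spousal attribution (R2), Ha-eun Olsen is treated as also owning Ingrid Olsen's interest in Crosswind Media Ltd, giving 11% + 14% = 25%.
Chain via Pinebrook Logistics SA → Orion Group plc (R1): 51% × 53% × 48% = 12.9744% of Quarry Mining NL.
Chain via Crosswind Media Ltd → Cobalt Foods Inc. (R1): 25% × 19% × 14% = 0.665% of Quarry Mining NL.
Direct interest in Quarry Mining NL: 29%.
Aggregating (R3): 12.9744% + 0.665% + 29% = 42.6394%.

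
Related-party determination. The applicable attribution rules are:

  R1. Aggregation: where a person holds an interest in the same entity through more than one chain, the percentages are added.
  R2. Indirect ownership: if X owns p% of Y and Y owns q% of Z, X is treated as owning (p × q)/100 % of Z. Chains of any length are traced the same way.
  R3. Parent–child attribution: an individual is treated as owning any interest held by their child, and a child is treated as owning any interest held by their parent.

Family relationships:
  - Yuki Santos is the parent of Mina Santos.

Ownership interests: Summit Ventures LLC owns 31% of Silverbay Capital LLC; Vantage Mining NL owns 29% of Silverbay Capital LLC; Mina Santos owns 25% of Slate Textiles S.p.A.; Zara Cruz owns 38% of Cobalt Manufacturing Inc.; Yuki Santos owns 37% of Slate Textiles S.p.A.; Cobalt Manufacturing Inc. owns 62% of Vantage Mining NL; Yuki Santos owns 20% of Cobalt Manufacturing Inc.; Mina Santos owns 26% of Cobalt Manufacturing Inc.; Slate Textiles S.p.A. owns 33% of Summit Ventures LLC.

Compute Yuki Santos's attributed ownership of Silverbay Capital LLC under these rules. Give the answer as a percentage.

By parent–child attribution (R3), Yuki Santos is treated as also owning Mina Santos's interest in Cobalt Manufacturing Inc, giving 20% + 26% = 46%.
By parent–child attribution (R3), Yuki Santos is treated as also owning Mina Santos's interest in Slate Textiles S.p.A, giving 37% + 25% = 62%.
Chain via Cobalt Manufacturing Inc. → Vantage Mining NL (R2): 46% × 62% × 29% = 8.2708% of Silverbay Capital LLC.
Chain via Slate Textiles S.p.A. → Summit Ventures LLC (R2): 62% × 33% × 31% = 6.3426% of Silverbay Capital LLC.
Aggregating (R1): 8.2708% + 6.3426% = 14.6134%.

14.6134%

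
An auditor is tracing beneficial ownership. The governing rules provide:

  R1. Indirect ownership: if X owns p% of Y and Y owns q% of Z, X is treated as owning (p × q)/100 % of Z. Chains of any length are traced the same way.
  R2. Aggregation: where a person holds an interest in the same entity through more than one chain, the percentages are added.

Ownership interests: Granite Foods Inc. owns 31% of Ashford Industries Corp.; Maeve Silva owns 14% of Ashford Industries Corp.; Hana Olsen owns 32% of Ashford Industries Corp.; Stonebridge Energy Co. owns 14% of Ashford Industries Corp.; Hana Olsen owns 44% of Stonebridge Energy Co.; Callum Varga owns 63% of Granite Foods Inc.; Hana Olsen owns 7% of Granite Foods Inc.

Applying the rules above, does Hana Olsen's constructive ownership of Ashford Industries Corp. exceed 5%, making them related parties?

Yes

Chain via Granite Foods Inc. (R1): 7% × 31% = 2.17% of Ashford Industries Corp.
Chain via Stonebridge Energy Co. (R1): 44% × 14% = 6.16% of Ashford Industries Corp.
Direct interest in Ashford Industries Corp: 32%.
Aggregating (R2): 2.17% + 6.16% + 32% = 40.33%.
40.33% exceeds the 5% threshold, so Hana is a related party to Ashford Industries Corp.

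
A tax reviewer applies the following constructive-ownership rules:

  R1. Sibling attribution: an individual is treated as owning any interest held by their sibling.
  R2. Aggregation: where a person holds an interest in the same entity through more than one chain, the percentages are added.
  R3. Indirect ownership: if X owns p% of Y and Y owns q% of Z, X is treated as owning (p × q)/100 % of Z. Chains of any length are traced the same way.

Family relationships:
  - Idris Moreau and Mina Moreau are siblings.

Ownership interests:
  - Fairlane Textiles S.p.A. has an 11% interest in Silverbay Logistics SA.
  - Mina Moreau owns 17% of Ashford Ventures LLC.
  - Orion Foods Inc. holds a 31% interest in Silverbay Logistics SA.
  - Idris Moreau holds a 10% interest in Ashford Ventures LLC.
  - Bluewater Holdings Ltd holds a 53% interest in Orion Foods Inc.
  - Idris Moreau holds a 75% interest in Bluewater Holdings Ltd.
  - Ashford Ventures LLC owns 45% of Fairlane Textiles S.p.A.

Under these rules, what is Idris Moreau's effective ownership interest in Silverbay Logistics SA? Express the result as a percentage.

By sibling attribution (R1), Idris Moreau is treated as also owning Mina Moreau's interest in Ashford Ventures LLC, giving 10% + 17% = 27%.
Chain via Bluewater Holdings Ltd → Orion Foods Inc. (R3): 75% × 53% × 31% = 12.3225% of Silverbay Logistics SA.
Chain via Ashford Ventures LLC → Fairlane Textiles S.p.A. (R3): 27% × 45% × 11% = 1.3365% of Silverbay Logistics SA.
Aggregating (R2): 12.3225% + 1.3365% = 13.659%.

13.659%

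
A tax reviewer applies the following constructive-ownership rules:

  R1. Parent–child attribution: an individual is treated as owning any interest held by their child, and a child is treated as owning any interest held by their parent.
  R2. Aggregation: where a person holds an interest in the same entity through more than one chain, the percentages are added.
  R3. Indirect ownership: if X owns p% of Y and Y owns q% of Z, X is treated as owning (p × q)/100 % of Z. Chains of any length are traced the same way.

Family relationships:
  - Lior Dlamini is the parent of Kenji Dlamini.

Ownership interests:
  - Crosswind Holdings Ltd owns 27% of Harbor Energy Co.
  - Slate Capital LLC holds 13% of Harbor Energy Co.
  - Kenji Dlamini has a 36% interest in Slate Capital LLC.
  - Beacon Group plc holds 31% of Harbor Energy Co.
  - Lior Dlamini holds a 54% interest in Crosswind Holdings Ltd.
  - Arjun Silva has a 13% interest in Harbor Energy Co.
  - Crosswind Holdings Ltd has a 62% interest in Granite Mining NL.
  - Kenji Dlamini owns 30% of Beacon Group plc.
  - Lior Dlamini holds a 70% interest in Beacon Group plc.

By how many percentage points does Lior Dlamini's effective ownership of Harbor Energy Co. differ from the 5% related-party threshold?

By parent–child attribution (R1), Lior Dlamini is treated as also owning Kenji Dlamini's interest in Beacon Group plc, giving 70% + 30% = 100%.
By parent–child attribution (R1), Lior Dlamini is treated as owning Kenji Dlamini's 36% interest in Slate Capital LLC.
Chain via Crosswind Holdings Ltd (R3): 54% × 27% = 14.58% of Harbor Energy Co.
Chain via Beacon Group plc (R3): 100% × 31% = 31% of Harbor Energy Co.
Chain via Slate Capital LLC (R3): 36% × 13% = 4.68% of Harbor Energy Co.
Aggregating (R2): 14.58% + 31% + 4.68% = 50.26%.
50.26% exceeds the 5% threshold by 45.26 percentage points.

45.26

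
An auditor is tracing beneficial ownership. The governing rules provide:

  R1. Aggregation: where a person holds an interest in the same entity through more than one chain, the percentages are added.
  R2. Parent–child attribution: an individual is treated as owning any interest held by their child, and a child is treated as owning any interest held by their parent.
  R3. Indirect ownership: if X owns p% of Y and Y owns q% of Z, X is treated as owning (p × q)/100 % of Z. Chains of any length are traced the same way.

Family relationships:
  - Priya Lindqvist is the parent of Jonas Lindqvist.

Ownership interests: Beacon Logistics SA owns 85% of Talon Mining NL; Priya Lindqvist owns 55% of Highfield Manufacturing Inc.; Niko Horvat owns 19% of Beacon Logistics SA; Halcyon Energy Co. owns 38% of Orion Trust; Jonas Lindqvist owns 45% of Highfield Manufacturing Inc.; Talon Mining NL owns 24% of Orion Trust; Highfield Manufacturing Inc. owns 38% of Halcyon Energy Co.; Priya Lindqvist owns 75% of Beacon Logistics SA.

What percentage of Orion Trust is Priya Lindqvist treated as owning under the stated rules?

29.74%

By parent–child attribution (R2), Priya Lindqvist is treated as also owning Jonas Lindqvist's interest in Highfield Manufacturing Inc, giving 55% + 45% = 100%.
Chain via Highfield Manufacturing Inc. → Halcyon Energy Co. (R3): 100% × 38% × 38% = 14.44% of Orion Trust.
Chain via Beacon Logistics SA → Talon Mining NL (R3): 75% × 85% × 24% = 15.3% of Orion Trust.
Aggregating (R1): 14.44% + 15.3% = 29.74%.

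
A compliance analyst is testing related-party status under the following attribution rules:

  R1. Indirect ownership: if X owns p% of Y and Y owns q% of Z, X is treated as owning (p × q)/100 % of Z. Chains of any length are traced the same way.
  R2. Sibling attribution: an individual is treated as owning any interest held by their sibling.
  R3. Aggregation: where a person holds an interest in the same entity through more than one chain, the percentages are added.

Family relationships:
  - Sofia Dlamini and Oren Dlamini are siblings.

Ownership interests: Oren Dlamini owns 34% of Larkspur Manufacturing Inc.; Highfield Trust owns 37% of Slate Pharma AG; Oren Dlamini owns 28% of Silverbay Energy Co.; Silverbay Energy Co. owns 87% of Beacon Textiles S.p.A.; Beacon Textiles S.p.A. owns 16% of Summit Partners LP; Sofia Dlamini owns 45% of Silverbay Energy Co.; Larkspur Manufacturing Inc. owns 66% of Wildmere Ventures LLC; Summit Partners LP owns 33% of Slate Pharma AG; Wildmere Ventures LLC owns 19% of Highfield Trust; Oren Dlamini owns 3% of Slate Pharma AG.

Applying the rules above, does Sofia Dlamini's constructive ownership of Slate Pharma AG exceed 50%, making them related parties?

By sibling attribution (R2), Sofia Dlamini is treated as also owning Oren Dlamini's interest in Silverbay Energy Co, giving 45% + 28% = 73%.
By sibling attribution (R2), Sofia Dlamini is treated as owning Oren Dlamini's 34% interest in Larkspur Manufacturing Inc.
By sibling attribution (R2), Sofia Dlamini is treated as owning Oren Dlamini's 3% interest in Slate Pharma AG.
Chain via Silverbay Energy Co. → Beacon Textiles S.p.A. → Summit Partners LP (R1): 73% × 87% × 16% × 33% = 3.353328% of Slate Pharma AG.
Chain via Larkspur Manufacturing Inc. → Wildmere Ventures LLC → Highfield Trust (R1): 34% × 66% × 19% × 37% = 1.577532% of Slate Pharma AG.
Direct interest in Slate Pharma AG: 3%.
Aggregating (R3): 3.353328% + 1.577532% + 3% = 7.93086%.
7.93086% does not exceed the 50% threshold, so Sofia is not a related party to Slate Pharma AG.

No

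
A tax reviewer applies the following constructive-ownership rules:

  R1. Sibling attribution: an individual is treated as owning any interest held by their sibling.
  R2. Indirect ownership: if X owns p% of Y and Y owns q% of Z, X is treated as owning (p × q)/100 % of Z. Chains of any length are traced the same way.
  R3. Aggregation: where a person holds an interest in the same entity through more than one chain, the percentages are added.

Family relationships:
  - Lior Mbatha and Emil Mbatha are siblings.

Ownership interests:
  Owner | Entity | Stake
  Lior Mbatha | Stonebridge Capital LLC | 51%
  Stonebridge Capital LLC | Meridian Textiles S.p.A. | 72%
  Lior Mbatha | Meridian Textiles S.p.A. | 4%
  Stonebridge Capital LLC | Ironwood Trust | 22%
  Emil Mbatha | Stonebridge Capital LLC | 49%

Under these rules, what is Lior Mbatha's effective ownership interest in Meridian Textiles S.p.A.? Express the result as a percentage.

By sibling attribution (R1), Lior Mbatha is treated as also owning Emil Mbatha's interest in Stonebridge Capital LLC, giving 51% + 49% = 100%.
Chain via Stonebridge Capital LLC (R2): 100% × 72% = 72% of Meridian Textiles S.p.A.
Direct interest in Meridian Textiles S.p.A: 4%.
Aggregating (R3): 72% + 4% = 76%.

76%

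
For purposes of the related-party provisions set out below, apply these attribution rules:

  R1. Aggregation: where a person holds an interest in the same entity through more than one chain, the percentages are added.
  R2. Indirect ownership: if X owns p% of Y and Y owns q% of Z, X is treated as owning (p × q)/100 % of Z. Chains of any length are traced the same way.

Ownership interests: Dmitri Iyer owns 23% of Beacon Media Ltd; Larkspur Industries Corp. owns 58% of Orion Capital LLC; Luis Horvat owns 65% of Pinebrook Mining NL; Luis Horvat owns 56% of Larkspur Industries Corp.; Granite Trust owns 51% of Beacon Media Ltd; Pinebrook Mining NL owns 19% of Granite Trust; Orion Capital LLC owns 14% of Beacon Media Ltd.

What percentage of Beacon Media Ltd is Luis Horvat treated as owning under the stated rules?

Chain via Larkspur Industries Corp. → Orion Capital LLC (R2): 56% × 58% × 14% = 4.5472% of Beacon Media Ltd.
Chain via Pinebrook Mining NL → Granite Trust (R2): 65% × 19% × 51% = 6.2985% of Beacon Media Ltd.
Aggregating (R1): 4.5472% + 6.2985% = 10.8457%.

10.8457%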